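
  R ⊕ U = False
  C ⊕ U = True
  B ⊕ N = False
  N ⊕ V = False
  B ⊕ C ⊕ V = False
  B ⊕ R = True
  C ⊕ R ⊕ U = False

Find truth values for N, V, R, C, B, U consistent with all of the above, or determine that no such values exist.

N=F, V=F, R=T, C=F, B=F, U=T

R ⊕ U = T ⊕ T = False ✓
C ⊕ U = F ⊕ T = True ✓
B ⊕ N = F ⊕ F = False ✓
N ⊕ V = F ⊕ F = False ✓
B ⊕ C ⊕ V = F ⊕ F ⊕ F = False ✓
B ⊕ R = F ⊕ T = True ✓
C ⊕ R ⊕ U = F ⊕ T ⊕ T = False ✓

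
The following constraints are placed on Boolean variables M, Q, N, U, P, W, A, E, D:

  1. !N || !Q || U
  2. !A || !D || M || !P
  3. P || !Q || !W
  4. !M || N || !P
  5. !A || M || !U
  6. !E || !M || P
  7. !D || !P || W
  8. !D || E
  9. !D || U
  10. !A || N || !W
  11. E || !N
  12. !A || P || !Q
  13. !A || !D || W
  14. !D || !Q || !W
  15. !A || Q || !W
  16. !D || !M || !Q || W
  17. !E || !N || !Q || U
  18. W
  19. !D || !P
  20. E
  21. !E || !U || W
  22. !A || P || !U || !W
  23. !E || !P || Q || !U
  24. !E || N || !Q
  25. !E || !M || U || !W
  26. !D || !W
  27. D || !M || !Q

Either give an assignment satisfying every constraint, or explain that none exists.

M = False; Q = False; N = False; U = False; P = False; W = True; A = False; E = True; D = False

Unit clause (W) forces W = True.
Unit clause (E) forces E = True.
In (!D || !W) only !D is left, so D = False.
Try M = True:
  (!E || !M || P) forces P = True.
  (!M || N || !P) forces N = True.
  (!E || !M || U || !W) forces U = True.
  (!E || !P || Q || !U) forces Q = True.
  clause (D || !M || !Q) is falsified — backtrack.
So M = False.
Set Q = False.
  then (!A || Q || !W) forces A = False.
Set N = False.
Set U = False.
Set P = False.
All clauses satisfied.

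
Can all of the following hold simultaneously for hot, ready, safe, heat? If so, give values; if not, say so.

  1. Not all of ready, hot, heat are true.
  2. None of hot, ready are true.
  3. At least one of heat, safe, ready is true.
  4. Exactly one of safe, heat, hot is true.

hot = False; ready = False; safe = False; heat = True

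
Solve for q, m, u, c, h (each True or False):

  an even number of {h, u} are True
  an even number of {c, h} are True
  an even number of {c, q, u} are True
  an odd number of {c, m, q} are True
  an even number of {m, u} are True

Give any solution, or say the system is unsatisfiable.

Adding constraints 3, 4, 5 mod 2: every variable appears an even number of times on the left, so the left side is 0.
But the right sides sum to 1 (mod 2). 0 ≠ 1 — the system is inconsistent.

Unsatisfiable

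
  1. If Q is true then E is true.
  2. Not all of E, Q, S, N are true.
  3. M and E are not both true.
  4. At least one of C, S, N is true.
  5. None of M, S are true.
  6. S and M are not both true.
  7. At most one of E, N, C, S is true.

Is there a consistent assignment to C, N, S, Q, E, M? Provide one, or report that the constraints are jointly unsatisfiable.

C: False; N: True; S: False; Q: False; E: False; M: False

  (1) Q=F ⇒ E: vacuous ✓
  (2) {E, Q, S, N}: 1/4 true — not all ✓
  (3) M=F, E=F — not both ✓
  (4) {C, S, N}: 1 true — at least one ✓
  (5) {M, S}: 0 true — none ✓
  (6) S=F, M=F — not both ✓
  (7) {E, N, C, S}: 1 true — at most one ✓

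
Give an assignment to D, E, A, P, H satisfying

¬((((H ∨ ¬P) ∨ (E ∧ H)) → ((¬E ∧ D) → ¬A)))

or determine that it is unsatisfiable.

D=T, E=F, A=T, P=T, H=T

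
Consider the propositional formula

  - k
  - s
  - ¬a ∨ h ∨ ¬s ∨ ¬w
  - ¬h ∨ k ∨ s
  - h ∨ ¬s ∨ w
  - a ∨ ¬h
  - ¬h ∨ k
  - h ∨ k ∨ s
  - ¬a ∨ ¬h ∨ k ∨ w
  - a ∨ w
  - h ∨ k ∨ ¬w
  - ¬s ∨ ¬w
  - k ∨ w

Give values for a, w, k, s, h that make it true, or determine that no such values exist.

Unit clause (k) forces k = True.
Unit clause (s) forces s = True.
In (¬s ∨ ¬w) only ¬w is left, so w = False.
In (h ∨ ¬s ∨ w) only h is left, so h = True.
In (a ∨ ¬h) only a is left, so a = True.
All clauses satisfied.

a = True; w = False; k = True; s = True; h = True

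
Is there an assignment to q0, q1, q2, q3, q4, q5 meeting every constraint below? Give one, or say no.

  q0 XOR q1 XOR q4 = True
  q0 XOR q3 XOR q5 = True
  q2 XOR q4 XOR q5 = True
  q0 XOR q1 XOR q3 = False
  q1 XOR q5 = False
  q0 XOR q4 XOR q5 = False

UNSATISFIABLE

Adding constraints 2, 4, 5 mod 2: every variable appears an even number of times on the left, so the left side is 0.
But the right sides sum to 1 (mod 2). 0 ≠ 1 — the system is inconsistent.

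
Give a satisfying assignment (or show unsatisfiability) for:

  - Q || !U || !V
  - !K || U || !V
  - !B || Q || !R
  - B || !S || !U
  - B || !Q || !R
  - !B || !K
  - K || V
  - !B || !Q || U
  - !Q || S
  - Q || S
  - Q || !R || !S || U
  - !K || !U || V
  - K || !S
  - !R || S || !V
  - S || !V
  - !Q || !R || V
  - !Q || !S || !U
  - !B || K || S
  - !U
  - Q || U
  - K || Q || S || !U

Unit clause (!U) forces U = False.
In (Q || U) only Q is left, so Q = True.
In (!B || !Q || U) only !B is left, so B = False.
In (!Q || S) only S is left, so S = True.
In (K || !S) only K is left, so K = True.
In (!K || U || !V) only !V is left, so V = False.
In (B || !Q || !R) only !R is left, so R = False.
All clauses satisfied.

K: True; Q: True; R: False; U: False; S: True; V: False; B: False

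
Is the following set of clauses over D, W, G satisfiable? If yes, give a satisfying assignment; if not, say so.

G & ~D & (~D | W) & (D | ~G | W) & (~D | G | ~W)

D = False, W = True, G = True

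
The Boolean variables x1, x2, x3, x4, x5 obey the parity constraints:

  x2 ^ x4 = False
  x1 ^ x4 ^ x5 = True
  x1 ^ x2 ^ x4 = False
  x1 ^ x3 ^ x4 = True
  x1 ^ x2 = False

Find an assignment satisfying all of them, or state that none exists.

x1 = False, x2 = False, x3 = True, x4 = False, x5 = True

x2 ^ x4 = F ^ F = False ✓
x1 ^ x4 ^ x5 = F ^ F ^ T = True ✓
x1 ^ x2 ^ x4 = F ^ F ^ F = False ✓
x1 ^ x3 ^ x4 = F ^ T ^ F = True ✓
x1 ^ x2 = F ^ F = False ✓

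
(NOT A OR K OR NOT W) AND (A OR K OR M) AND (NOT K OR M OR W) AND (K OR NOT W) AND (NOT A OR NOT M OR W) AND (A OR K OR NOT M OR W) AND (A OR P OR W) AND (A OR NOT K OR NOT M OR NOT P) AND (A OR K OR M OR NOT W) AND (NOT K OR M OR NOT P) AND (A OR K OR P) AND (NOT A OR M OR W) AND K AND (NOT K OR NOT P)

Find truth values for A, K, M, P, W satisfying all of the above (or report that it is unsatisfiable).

A: True, K: True, M: True, P: False, W: True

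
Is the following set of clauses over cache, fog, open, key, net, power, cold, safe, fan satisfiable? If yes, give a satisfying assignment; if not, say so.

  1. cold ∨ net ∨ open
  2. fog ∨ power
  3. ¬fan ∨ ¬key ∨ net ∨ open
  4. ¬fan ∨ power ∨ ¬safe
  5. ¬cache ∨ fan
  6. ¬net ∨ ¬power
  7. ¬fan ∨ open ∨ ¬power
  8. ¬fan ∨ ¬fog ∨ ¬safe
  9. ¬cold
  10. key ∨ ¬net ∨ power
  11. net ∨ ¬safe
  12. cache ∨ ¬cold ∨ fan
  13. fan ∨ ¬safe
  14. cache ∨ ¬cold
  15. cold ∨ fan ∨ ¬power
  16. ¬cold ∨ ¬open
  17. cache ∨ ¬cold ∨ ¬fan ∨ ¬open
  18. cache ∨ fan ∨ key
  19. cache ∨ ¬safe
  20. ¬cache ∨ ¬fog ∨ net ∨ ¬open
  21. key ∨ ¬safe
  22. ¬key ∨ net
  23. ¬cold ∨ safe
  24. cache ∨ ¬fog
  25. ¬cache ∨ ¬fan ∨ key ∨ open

cache=T; fog=T; open=T; key=T; net=T; power=F; cold=F; safe=F; fan=T

Unit clause (¬cold) forces cold = False.
Set cache = True.
  then (¬cache ∨ fan) forces fan = True.
Set fog = True.
  then (¬fan ∨ ¬fog ∨ ¬safe) forces safe = False.
Set open = True.
  then (¬cache ∨ ¬fog ∨ net ∨ ¬open) forces net = True.
  then (¬net ∨ ¬power) forces power = False.
  then (key ∨ ¬net ∨ power) forces key = True.
All clauses satisfied.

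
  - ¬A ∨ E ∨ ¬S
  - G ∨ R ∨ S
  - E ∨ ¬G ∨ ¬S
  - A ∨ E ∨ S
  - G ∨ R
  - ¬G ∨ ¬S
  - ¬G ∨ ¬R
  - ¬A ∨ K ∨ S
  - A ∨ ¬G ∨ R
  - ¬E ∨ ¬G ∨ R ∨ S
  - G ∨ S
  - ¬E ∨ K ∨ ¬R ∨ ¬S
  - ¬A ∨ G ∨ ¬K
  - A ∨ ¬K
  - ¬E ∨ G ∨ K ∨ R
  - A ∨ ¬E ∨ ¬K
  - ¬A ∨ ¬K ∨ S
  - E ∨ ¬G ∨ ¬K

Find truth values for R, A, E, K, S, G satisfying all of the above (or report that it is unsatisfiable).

R=T; A=F; E=F; K=F; S=T; G=F

Set R = True.
  then (¬G ∨ ¬R) forces G = False.
  then (G ∨ S) forces S = True.
Try A = True:
  (¬A ∨ E ∨ ¬S) forces E = True.
  (¬E ∨ K ∨ ¬R ∨ ¬S) forces K = True.
  clause (¬A ∨ G ∨ ¬K) is falsified — backtrack.
So A = False.
  then (A ∨ ¬K) forces K = False.
  then (¬E ∨ K ∨ ¬R ∨ ¬S) forces E = False.
All clauses satisfied.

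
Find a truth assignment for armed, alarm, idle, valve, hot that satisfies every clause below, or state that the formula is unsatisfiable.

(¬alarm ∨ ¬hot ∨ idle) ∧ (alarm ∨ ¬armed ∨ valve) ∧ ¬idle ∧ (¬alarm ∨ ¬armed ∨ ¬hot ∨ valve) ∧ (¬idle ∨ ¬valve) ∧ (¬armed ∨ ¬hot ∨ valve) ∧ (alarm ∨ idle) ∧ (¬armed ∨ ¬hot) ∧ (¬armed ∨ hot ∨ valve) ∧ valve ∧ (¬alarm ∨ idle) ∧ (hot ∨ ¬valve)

Unsatisfiable

Case idle = True:
  Clause (¬idle) is falsified — contradiction.
Case idle = False:
  (alarm ∨ idle) forces alarm = True.
  Clause (¬alarm ∨ idle) is falsified — contradiction.
Both cases fail, so the formula is unsatisfiable.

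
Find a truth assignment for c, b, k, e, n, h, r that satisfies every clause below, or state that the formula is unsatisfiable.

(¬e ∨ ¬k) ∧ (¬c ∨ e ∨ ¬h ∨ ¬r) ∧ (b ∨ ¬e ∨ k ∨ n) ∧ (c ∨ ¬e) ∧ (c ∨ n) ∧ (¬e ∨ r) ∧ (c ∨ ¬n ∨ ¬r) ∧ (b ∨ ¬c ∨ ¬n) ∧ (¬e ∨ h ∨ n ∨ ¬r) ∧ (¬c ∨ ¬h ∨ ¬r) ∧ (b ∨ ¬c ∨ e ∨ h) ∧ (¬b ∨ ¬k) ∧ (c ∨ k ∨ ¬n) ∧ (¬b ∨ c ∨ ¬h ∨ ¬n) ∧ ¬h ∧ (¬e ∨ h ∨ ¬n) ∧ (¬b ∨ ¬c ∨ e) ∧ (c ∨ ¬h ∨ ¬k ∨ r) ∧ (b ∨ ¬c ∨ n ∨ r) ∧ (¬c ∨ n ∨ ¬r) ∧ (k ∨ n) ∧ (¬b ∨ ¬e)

c: False, b: False, k: True, e: False, n: True, h: False, r: False

Unit clause (¬h) forces h = False.
Set c = False.
  then (c ∨ ¬e) forces e = False.
  then (c ∨ n) forces n = True.
  then (c ∨ ¬n ∨ ¬r) forces r = False.
  then (c ∨ k ∨ ¬n) forces k = True.
  then (¬b ∨ ¬k) forces b = False.
All clauses satisfied.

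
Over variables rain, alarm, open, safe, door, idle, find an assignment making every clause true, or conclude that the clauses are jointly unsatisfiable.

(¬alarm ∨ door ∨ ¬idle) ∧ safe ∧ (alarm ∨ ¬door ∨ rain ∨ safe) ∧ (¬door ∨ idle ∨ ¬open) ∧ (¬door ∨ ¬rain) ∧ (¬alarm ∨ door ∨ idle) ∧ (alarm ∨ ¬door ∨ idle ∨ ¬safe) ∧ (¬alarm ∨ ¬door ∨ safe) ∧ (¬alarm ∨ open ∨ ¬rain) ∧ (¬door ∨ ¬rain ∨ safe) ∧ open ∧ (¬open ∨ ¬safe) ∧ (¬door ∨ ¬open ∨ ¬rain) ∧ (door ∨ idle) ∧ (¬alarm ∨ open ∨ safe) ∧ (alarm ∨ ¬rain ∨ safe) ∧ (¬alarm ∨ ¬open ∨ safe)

Unsatisfiable

Case open = True:
  (safe) forces safe = True.
  Clause (¬open ∨ ¬safe) is falsified — contradiction.
Case open = False:
  Clause (open) is falsified — contradiction.
Both cases fail, so the formula is unsatisfiable.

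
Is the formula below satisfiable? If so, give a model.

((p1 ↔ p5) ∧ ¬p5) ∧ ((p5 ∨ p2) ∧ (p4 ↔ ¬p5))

p1=F, p2=T, p4=T, p5=F

  (p1 ↔ p5) ∧ ¬p5 = True
    p1 ↔ p5 = True
    ¬p5 = True
  (p5 ∨ p2) ∧ (p4 ↔ ¬p5) = True
    p5 ∨ p2 = True
    p4 ↔ ¬p5 = True
      ¬p5 = True
Both conjuncts True, so the formula holds.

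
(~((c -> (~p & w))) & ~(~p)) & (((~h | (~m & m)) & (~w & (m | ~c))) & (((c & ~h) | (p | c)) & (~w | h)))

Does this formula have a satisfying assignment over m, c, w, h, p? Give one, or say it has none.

m = True; c = True; w = False; h = False; p = True

  ~((c -> (~p & w))) & ~(~p) = True
    ~((c -> (~p & w))) = True
      c -> (~p & w) = False
        ~p & w = False
          ~p = False
    ~(~p) = True
      ~p = False
  ((~h | (~m & m)) & (~w & (m | ~c))) & (((c & ~h) | (p | c)) & (~w | h)) = True
    (~h | (~m & m)) & (~w & (m | ~c)) = True
      ~h | (~m & m) = True
        ~h = True
        ~m & m = False
          ~m = False
      ~w & (m | ~c) = True
        ~w = True
        m | ~c = True
          ~c = False
    ((c & ~h) | (p | c)) & (~w | h) = True
      (c & ~h) | (p | c) = True
        c & ~h = True
          ~h = True
        p | c = True
      ~w | h = True
        ~w = True
Both conjuncts True, so the formula holds.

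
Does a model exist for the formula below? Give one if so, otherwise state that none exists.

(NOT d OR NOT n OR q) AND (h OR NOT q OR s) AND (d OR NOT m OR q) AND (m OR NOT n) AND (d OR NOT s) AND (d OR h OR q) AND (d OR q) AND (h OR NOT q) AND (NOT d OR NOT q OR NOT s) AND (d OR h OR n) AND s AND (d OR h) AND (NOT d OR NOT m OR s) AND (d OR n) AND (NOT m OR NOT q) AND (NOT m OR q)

Unit clause (s) forces s = True.
In (d OR NOT s) only d is left, so d = True.
In (NOT d OR NOT q OR NOT s) only NOT q is left, so q = False.
In (NOT m OR q) only NOT m is left, so m = False.
In (NOT d OR NOT n OR q) only NOT n is left, so n = False.
Set h = True.
All clauses satisfied.

q=F, d=T, h=T, n=F, m=F, s=T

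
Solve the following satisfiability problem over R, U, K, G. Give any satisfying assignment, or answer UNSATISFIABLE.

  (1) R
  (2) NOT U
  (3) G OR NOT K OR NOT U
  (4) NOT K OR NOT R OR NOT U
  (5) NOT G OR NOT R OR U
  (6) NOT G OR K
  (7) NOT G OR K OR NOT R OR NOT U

R = True, U = False, K = False, G = False

Unit clause (R) forces R = True.
Unit clause (NOT U) forces U = False.
In (NOT G OR NOT R OR U) only NOT G is left, so G = False.
Set K = False.
All clauses satisfied.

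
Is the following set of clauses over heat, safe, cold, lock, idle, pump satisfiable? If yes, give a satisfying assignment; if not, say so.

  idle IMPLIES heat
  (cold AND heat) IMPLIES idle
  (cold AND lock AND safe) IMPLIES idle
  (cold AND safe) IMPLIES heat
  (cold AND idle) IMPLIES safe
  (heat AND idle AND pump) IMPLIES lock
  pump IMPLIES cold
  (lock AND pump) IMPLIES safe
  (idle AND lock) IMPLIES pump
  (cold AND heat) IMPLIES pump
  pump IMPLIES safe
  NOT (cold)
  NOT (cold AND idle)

heat=T; safe=T; cold=F; lock=F; idle=F; pump=F

Unit clause (NOT cold) forces cold = False.
In (cold OR NOT pump) only NOT pump is left, so pump = False.
Set heat = True.
Set safe = True.
Set lock = False.
Set idle = False.
All clauses satisfied.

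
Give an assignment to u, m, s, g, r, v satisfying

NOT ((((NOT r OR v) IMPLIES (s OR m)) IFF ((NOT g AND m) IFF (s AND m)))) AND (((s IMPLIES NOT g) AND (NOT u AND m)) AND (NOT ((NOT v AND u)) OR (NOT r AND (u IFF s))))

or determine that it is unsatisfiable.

u = False, m = True, s = False, g = False, r = False, v = False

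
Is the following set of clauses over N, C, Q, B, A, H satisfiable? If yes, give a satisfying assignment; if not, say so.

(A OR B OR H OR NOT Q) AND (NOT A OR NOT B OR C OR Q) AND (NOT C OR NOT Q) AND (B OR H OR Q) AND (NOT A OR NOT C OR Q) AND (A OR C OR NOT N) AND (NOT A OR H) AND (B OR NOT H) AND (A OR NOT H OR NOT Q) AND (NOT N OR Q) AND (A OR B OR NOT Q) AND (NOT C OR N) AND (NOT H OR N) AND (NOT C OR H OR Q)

Set N = False.
  then (NOT C OR N) forces C = False.
  then (NOT H OR N) forces H = False.
  then (NOT A OR H) forces A = False.
Set Q = True.
  then (A OR B OR H OR NOT Q) forces B = True.
All clauses satisfied.

N = False, C = False, Q = True, B = True, A = False, H = False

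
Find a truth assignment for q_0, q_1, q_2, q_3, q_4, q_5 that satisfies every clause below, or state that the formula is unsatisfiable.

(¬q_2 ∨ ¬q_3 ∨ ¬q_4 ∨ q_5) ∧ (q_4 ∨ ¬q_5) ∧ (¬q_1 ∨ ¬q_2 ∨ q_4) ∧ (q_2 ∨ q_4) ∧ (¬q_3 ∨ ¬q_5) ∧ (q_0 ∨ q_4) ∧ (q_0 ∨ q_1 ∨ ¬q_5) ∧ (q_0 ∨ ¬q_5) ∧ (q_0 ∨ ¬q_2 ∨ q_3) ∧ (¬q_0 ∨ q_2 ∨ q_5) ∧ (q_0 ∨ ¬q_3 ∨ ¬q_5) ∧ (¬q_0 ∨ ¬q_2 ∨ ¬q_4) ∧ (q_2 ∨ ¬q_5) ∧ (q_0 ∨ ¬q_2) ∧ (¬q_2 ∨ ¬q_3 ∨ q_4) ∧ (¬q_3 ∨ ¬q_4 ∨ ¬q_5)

q_0 = False, q_1 = False, q_2 = False, q_3 = True, q_4 = True, q_5 = False

Set q_0 = False.
  then (q_0 ∨ q_4) forces q_4 = True.
  then (q_0 ∨ ¬q_5) forces q_5 = False.
  then (q_0 ∨ ¬q_2) forces q_2 = False.
Set q_1 = False.
Set q_3 = True.
All clauses satisfied.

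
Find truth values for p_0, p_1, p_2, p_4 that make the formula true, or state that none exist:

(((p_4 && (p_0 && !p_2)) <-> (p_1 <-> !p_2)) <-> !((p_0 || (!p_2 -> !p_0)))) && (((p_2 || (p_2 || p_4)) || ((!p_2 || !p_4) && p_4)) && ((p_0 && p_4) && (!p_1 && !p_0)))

Case p_0 = True: the conjunct !p_0 is False.
Case p_0 = False: the conjunct p_0 is False.
Both cases fail — unsatisfiable.

The formula is unsatisfiable.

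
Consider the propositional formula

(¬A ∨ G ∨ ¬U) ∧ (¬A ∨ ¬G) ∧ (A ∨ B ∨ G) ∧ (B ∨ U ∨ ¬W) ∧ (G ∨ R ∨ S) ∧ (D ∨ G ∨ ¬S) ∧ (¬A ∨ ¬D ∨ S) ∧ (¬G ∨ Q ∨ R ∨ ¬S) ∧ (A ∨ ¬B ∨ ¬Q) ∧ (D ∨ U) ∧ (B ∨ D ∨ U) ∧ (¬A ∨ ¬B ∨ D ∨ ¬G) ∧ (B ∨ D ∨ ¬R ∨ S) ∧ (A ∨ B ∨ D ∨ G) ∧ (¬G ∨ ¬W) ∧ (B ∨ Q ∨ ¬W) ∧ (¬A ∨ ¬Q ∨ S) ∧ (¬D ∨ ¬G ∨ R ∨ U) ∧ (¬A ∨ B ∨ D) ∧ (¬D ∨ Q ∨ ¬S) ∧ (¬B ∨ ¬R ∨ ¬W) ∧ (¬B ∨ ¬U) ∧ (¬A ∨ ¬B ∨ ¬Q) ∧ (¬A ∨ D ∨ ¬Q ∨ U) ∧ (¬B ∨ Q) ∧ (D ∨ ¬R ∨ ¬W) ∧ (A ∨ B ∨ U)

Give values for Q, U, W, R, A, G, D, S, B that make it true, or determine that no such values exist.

Q = True; U = False; W = False; R = False; A = True; G = False; D = True; S = True; B = False

Set Q = True.
Set U = False.
  then (D ∨ U) forces D = True.
Try W = True:
  (B ∨ U ∨ ¬W) forces B = True.
  (A ∨ ¬B ∨ ¬Q) forces A = True.
  clause (¬A ∨ ¬B ∨ ¬Q) is falsified — backtrack.
So W = False.
Set R = False.
  then (¬D ∨ ¬G ∨ R ∨ U) forces G = False.
  then (G ∨ R ∨ S) forces S = True.
Set A = True.
  then (¬A ∨ ¬B ∨ ¬Q) forces B = False.
All clauses satisfied.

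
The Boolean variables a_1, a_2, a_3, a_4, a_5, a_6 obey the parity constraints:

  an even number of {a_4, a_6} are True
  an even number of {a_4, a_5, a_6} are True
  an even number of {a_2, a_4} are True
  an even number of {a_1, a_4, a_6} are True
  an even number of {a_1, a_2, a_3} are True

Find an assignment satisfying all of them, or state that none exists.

a_1 = False, a_2 = False, a_3 = False, a_4 = False, a_5 = False, a_6 = False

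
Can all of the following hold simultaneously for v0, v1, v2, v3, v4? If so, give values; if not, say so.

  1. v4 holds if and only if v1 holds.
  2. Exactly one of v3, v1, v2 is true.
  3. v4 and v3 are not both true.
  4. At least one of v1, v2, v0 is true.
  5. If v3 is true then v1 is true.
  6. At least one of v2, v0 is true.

v0 = False, v1 = False, v2 = True, v3 = False, v4 = False

  (1) v4=F, v1=F — same ✓
  (2) {v3, v1, v2}: 1 true — exactly one ✓
  (3) v4=F, v3=F — not both ✓
  (4) {v1, v2, v0}: 1 true — at least one ✓
  (5) v3=F ⇒ v1: vacuous ✓
  (6) {v2, v0}: 1 true — at least one ✓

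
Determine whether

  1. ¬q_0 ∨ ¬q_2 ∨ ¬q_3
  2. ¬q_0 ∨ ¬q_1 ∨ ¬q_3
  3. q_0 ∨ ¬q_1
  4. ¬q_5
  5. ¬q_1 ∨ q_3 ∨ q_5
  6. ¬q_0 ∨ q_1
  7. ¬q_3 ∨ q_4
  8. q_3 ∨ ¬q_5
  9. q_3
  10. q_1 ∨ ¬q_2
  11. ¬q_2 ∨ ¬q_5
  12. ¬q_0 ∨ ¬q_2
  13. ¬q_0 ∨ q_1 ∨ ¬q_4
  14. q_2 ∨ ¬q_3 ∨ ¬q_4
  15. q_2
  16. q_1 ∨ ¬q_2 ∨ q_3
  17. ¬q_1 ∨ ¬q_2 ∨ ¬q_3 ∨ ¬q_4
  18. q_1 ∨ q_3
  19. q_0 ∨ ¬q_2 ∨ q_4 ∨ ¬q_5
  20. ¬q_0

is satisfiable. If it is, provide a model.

Unsatisfiable

Case q_2 = True:
  (¬q_5) forces q_5 = False.
  (q_3) forces q_3 = True.
  (¬q_0 ∨ ¬q_2 ∨ ¬q_3) forces q_0 = False.
  (q_0 ∨ ¬q_1) forces q_1 = False.
  Clause (q_1 ∨ ¬q_2) is falsified — contradiction.
Case q_2 = False:
  Clause (q_2) is falsified — contradiction.
Both cases fail, so the formula is unsatisfiable.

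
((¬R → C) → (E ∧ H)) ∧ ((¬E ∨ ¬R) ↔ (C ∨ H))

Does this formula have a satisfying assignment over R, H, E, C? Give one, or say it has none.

R=F, H=T, E=F, C=F

  (¬R → C) → (E ∧ H) = True
    ¬R → C = False
      ¬R = True
    E ∧ H = False
  (¬E ∨ ¬R) ↔ (C ∨ H) = True
    ¬E ∨ ¬R = True
      ¬E = True
      ¬R = True
    C ∨ H = True
Both conjuncts True, so the formula holds.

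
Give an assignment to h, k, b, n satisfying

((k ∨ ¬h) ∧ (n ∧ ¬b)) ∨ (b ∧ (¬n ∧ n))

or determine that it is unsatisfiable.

h = True; k = True; b = False; n = True

  ((k ∨ ¬h) ∧ (n ∧ ¬b)) ∨ (b ∧ (¬n ∧ n)) = True
    (k ∨ ¬h) ∧ (n ∧ ¬b) = True
      k ∨ ¬h = True
        ¬h = False
      n ∧ ¬b = True
        ¬b = True
    b ∧ (¬n ∧ n) = False
      ¬n ∧ n = False
        ¬n = False
The formula evaluates to True.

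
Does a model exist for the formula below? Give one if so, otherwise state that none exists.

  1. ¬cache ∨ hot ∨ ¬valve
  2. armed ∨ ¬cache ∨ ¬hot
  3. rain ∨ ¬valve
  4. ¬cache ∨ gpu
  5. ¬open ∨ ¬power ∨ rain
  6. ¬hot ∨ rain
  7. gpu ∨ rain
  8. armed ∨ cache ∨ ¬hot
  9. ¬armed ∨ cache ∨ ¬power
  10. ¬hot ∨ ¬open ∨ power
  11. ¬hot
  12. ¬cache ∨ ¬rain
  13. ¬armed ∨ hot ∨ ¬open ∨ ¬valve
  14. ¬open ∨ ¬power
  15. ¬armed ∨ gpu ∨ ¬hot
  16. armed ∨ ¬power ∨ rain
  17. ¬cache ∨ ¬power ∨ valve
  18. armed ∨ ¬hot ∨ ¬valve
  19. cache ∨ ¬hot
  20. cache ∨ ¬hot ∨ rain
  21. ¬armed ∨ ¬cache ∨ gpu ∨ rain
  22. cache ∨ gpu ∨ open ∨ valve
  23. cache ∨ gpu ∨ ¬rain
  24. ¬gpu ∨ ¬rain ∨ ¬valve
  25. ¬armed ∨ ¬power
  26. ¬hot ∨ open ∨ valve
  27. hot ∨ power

Unit clause (¬hot) forces hot = False.
In (hot ∨ power) only power is left, so power = True.
In (¬open ∨ ¬power) only ¬open is left, so open = False.
In (¬armed ∨ ¬power) only ¬armed is left, so armed = False.
In (armed ∨ ¬power ∨ rain) only rain is left, so rain = True.
In (¬cache ∨ ¬rain) only ¬cache is left, so cache = False.
In (cache ∨ gpu ∨ ¬rain) only gpu is left, so gpu = True.
In (¬gpu ∨ ¬rain ∨ ¬valve) only ¬valve is left, so valve = False.
All clauses satisfied.

gpu = True, cache = False, open = False, valve = False, armed = False, power = True, hot = False, rain = True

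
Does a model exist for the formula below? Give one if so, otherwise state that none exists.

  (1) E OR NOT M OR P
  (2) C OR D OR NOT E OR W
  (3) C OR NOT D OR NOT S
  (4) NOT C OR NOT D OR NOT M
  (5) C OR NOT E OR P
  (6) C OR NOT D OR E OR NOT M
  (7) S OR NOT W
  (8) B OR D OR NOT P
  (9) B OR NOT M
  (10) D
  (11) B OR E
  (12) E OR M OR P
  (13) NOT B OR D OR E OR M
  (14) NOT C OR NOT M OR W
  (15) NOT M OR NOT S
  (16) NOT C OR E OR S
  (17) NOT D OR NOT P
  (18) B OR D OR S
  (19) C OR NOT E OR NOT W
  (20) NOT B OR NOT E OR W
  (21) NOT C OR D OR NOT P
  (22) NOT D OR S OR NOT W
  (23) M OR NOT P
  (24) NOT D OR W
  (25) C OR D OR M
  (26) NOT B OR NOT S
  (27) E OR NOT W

S = True; B = False; W = True; D = True; M = False; E = True; P = False; C = True

Unit clause (D) forces D = True.
In (NOT D OR NOT P) only NOT P is left, so P = False.
In (NOT D OR W) only W is left, so W = True.
In (E OR NOT W) only E is left, so E = True.
In (C OR NOT E OR P) only C is left, so C = True.
In (S OR NOT W) only S is left, so S = True.
In (NOT M OR NOT S) only NOT M is left, so M = False.
In (NOT B OR NOT S) only NOT B is left, so B = False.
All clauses satisfied.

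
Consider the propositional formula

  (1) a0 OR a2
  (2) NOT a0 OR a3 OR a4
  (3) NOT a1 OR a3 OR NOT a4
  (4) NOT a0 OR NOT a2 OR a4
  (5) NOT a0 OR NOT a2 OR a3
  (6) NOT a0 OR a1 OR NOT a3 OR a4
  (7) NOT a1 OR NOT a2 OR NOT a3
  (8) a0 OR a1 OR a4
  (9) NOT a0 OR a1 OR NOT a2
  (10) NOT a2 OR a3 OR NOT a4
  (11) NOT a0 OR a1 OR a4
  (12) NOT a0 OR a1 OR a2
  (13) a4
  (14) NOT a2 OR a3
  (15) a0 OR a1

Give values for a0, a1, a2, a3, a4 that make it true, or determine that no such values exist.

Unit clause (a4) forces a4 = True.
Try a0 = False:
  (a0 OR a2) forces a2 = True.
  (NOT a2 OR a3 OR NOT a4) forces a3 = True.
  (NOT a1 OR NOT a2 OR NOT a3) forces a1 = False.
  clause (a0 OR a1) is falsified — backtrack.
So a0 = True.
Set a1 = True.
  then (NOT a1 OR a3 OR NOT a4) forces a3 = True.
  then (NOT a1 OR NOT a2 OR NOT a3) forces a2 = False.
All clauses satisfied.

a0: True, a1: True, a2: False, a3: True, a4: True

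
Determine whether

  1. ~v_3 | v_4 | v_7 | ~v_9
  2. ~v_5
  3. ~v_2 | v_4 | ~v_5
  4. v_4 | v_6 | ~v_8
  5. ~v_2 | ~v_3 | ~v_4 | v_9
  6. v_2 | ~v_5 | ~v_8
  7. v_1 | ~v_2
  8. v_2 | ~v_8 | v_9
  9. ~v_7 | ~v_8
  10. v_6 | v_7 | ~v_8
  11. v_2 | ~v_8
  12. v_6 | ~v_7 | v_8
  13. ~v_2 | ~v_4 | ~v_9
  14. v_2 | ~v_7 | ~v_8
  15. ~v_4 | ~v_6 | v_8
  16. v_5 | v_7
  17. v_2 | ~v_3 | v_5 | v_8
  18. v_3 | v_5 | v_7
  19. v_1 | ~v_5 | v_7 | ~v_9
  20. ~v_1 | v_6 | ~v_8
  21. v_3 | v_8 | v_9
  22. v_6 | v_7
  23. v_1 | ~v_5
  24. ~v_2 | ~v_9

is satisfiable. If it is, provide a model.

Unit clause (~v_5) forces v_5 = False.
In (v_5 | v_7) only v_7 is left, so v_7 = True.
In (~v_7 | ~v_8) only ~v_8 is left, so v_8 = False.
In (v_6 | ~v_7 | v_8) only v_6 is left, so v_6 = True.
In (~v_4 | ~v_6 | v_8) only ~v_4 is left, so v_4 = False.
Set v_1 = True.
Set v_2 = True.
  then (~v_2 | ~v_9) forces v_9 = False.
  then (v_3 | v_8 | v_9) forces v_3 = True.
All clauses satisfied.

v_1: True, v_2: True, v_3: True, v_4: False, v_5: False, v_6: True, v_7: True, v_8: False, v_9: False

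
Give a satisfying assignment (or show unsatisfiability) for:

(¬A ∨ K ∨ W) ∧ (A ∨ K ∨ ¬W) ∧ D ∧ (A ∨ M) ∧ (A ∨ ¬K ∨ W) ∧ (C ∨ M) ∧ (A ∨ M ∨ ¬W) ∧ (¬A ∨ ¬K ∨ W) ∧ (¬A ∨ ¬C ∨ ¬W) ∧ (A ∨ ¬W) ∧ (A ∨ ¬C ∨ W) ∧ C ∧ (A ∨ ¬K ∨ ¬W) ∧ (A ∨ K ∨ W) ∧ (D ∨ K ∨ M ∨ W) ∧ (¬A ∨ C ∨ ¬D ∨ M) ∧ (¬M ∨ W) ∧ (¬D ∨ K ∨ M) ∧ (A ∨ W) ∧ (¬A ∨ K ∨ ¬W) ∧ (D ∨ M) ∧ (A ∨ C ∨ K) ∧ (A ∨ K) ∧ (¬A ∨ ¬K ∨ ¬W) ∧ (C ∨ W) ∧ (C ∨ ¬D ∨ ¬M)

Unsatisfiable

Case W = True:
  (D) forces D = True.
  (A ∨ ¬W) forces A = True.
  (¬A ∨ ¬C ∨ ¬W) forces C = False.
  Clause (C) is falsified — contradiction.
Case W = False:
  (D) forces D = True.
  (C) forces C = True.
  (A ∨ ¬C ∨ W) forces A = True.
  (¬A ∨ K ∨ W) forces K = True.
  Clause (¬A ∨ ¬K ∨ W) is falsified — contradiction.
Both cases fail, so the formula is unsatisfiable.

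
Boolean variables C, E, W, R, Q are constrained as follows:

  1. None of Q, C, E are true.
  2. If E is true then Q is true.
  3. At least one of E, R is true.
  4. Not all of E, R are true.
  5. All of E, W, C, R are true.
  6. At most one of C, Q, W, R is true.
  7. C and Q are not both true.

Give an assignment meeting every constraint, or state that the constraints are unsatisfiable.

UNSATISFIABLE

Case C = True:
  Constraint (1) is violated (C=T) — contradiction.
Case C = False:
  Constraint (5) is violated (C=F) — contradiction.
Both cases fail — unsatisfiable.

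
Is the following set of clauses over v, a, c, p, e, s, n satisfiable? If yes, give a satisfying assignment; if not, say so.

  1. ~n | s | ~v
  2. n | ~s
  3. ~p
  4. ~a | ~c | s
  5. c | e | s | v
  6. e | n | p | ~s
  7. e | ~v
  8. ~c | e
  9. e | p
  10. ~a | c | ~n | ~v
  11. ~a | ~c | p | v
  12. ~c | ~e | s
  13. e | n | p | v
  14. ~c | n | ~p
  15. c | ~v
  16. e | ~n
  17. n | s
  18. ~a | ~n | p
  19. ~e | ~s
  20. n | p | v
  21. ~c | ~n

v=F; a=F; c=F; p=F; e=T; s=F; n=T

Unit clause (~p) forces p = False.
In (e | p) only e is left, so e = True.
In (~e | ~s) only ~s is left, so s = False.
In (~c | ~e | s) only ~c is left, so c = False.
In (c | ~v) only ~v is left, so v = False.
In (n | s) only n is left, so n = True.
In (~a | ~n | p) only ~a is left, so a = False.
All clauses satisfied.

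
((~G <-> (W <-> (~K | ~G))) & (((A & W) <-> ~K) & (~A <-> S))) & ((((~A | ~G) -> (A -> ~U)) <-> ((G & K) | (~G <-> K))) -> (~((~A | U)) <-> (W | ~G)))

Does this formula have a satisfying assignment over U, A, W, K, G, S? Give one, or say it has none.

U = False; A = True; W = True; K = False; G = False; S = False

  (~G <-> (W <-> (~K | ~G))) & (((A & W) <-> ~K) & (~A <-> S)) = True
    ~G <-> (W <-> (~K | ~G)) = True
      ~G = True
      W <-> (~K | ~G) = True
        ~K | ~G = True
          ~K = True
          ~G = True
    ((A & W) <-> ~K) & (~A <-> S) = True
      (A & W) <-> ~K = True
        A & W = True
        ~K = True
      ~A <-> S = True
        ~A = False
  (((~A | ~G) -> (A -> ~U)) <-> ((G & K) | (~G <-> K))) -> (~((~A | U)) <-> (W | ~G)) = True
    ((~A | ~G) -> (A -> ~U)) <-> ((G & K) | (~G <-> K)) = False
      (~A | ~G) -> (A -> ~U) = True
        ~A | ~G = True
          ~A = False
          ~G = True
        A -> ~U = True
          ~U = True
      (G & K) | (~G <-> K) = False
        G & K = False
        ~G <-> K = False
          ~G = True
    ~((~A | U)) <-> (W | ~G) = True
      ~((~A | U)) = True
        ~A | U = False
          ~A = False
      W | ~G = True
        ~G = True
Both conjuncts True, so the formula holds.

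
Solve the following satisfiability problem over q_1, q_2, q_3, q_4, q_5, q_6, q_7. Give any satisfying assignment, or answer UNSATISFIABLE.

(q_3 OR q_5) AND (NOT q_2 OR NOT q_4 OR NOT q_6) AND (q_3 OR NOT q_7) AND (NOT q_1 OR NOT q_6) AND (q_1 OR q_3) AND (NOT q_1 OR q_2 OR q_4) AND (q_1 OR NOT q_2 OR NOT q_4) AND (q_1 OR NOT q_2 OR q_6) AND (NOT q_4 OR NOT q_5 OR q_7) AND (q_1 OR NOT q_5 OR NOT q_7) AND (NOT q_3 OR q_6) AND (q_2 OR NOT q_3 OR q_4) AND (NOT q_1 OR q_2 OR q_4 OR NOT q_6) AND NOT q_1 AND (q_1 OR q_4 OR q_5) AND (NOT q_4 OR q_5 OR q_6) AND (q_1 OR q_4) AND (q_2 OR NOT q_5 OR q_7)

Unit clause (NOT q_1) forces q_1 = False.
In (q_1 OR q_4) only q_4 is left, so q_4 = True.
In (q_1 OR q_3) only q_3 is left, so q_3 = True.
In (q_1 OR NOT q_2 OR NOT q_4) only NOT q_2 is left, so q_2 = False.
In (NOT q_3 OR q_6) only q_6 is left, so q_6 = True.
Try q_5 = True:
  (NOT q_4 OR NOT q_5 OR q_7) forces q_7 = True.
  clause (q_1 OR NOT q_5 OR NOT q_7) is falsified — backtrack.
So q_5 = False.
Set q_7 = False.
All clauses satisfied.

q_1 = False, q_2 = False, q_3 = True, q_4 = True, q_5 = False, q_6 = True, q_7 = False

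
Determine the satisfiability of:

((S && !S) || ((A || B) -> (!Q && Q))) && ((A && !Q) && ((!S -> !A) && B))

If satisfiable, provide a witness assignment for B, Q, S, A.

Unsatisfiable

Case A = True: the formula simplifies to ((S && !S) || (!Q && Q)) && (!Q && (S && B)).
  Q = True: the conjunct !Q is False.
  Q = False: simplifies to (S && !S) && (S && B).
    S = True: the conjunct !S is False.
    S = False: the conjunct S is False.
Case A = False: the conjunct A is False.
Both cases fail — unsatisfiable.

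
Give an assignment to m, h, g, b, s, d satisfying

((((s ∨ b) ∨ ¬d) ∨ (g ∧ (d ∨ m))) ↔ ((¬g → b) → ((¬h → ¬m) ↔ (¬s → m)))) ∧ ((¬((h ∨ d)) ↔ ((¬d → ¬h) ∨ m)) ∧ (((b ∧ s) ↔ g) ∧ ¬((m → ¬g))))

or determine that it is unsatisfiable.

Case m = True: the formula simplifies to ((((s ∨ b) ∨ ¬d) ∨ g) ↔ ((¬g → b) → h)) ∧ (¬((h ∨ d)) ∧ (((b ∧ s) ↔ g) ∧ ¬(¬g))).
  g = True: simplifies to h ∧ (¬((h ∨ d)) ∧ (b ∧ s)).
    h = True: the conjunct ¬((h ∨ d)) becomes ¬((True ∨ d)) = False.
    h = False: the conjunct h is False.
  g = False: the conjunct ¬(¬g) becomes ¬(¬False) = False.
Case m = False: the conjunct ¬((m → ¬g)) becomes ¬((False → ¬g)) = False.
Both cases fail — unsatisfiable.

Unsatisfiable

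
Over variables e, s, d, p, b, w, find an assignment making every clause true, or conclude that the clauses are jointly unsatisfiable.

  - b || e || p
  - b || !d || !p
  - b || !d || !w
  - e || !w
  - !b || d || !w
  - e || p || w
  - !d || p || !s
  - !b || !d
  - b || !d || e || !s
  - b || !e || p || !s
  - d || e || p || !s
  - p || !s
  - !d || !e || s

Set e = True.
Set s = False.
  then (!d || !e || s) forces d = False.
Set p = False.
Set b = True.
  then (!b || d || !w) forces w = False.
All clauses satisfied.

e = True, s = False, d = False, p = False, b = True, w = False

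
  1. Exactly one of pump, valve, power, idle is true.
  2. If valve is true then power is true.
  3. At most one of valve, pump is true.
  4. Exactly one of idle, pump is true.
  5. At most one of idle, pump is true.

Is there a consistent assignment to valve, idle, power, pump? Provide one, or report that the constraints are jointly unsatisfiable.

valve=F; idle=T; power=F; pump=F

  (1) {pump, valve, power, idle}: 1 true — exactly one ✓
  (2) valve=F ⇒ power: vacuous ✓
  (3) {valve, pump}: 0 true — at most one ✓
  (4) {idle, pump}: 1 true — exactly one ✓
  (5) {idle, pump}: 1 true — at most one ✓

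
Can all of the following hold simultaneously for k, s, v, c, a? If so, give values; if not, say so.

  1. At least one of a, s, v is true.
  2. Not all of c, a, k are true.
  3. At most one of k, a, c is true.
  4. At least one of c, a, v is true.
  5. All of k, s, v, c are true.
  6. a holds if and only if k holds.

Unsatisfiable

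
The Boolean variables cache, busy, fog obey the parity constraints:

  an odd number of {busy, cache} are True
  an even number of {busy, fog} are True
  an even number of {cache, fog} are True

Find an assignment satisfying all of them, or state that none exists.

Unsatisfiable

Adding constraints 1, 2, 3 mod 2: every variable appears an even number of times on the left, so the left side is 0.
But the right sides sum to 1 (mod 2). 0 ≠ 1 — the system is inconsistent.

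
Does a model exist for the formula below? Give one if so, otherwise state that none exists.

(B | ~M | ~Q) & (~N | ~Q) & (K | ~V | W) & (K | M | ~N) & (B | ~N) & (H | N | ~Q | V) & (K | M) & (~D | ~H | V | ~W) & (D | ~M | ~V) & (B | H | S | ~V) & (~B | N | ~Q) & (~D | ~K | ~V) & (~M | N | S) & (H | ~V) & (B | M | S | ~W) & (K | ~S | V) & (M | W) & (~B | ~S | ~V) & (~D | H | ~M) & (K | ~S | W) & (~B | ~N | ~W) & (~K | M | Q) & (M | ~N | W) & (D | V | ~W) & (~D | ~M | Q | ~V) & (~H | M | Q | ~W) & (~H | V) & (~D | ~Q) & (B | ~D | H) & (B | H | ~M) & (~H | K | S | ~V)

S = False, Q = False, D = False, H = False, W = False, N = True, M = True, K = True, V = False, B = True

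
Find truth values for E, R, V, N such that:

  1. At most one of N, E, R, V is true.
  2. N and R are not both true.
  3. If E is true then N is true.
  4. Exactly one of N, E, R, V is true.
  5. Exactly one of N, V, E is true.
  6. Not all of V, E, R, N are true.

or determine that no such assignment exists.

E: False; R: False; V: False; N: True

  (1) {N, E, R, V}: 1 true — at most one ✓
  (2) N=T, R=F — not both ✓
  (3) E=F ⇒ N: vacuous ✓
  (4) {N, E, R, V}: 1 true — exactly one ✓
  (5) {N, V, E}: 1 true — exactly one ✓
  (6) {V, E, R, N}: 1/4 true — not all ✓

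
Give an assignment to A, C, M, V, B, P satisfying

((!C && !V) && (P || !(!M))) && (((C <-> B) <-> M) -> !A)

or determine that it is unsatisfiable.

A: True, C: False, M: True, V: False, B: True, P: False

  (!C && !V) && (P || !(!M)) = True
    !C && !V = True
      !C = True
      !V = True
    P || !(!M) = True
      !(!M) = True
        !M = False
  ((C <-> B) <-> M) -> !A = True
    (C <-> B) <-> M = False
      C <-> B = False
    !A = False
Both conjuncts True, so the formula holds.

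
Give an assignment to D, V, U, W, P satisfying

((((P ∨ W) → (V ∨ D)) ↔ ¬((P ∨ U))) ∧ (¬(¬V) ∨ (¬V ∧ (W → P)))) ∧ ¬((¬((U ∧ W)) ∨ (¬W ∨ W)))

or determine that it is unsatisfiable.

The conjunct ¬((¬((U ∧ W)) ∨ (¬W ∨ W))) is unsatisfiable on its own:
  U=F, W=F: evaluates to False.
  U=F, W=T: evaluates to False.
  U=T, W=F: evaluates to False.
  U=T, W=T: evaluates to False.
So the whole conjunction is unsatisfiable.

Unsatisfiable — no assignment works.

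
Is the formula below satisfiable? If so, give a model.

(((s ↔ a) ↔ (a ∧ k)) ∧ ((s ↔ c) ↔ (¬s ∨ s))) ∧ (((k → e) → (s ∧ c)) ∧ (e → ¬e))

c = True, k = True, e = False, s = True, a = True

  ((s ↔ a) ↔ (a ∧ k)) ∧ ((s ↔ c) ↔ (¬s ∨ s)) = True
    (s ↔ a) ↔ (a ∧ k) = True
      s ↔ a = True
      a ∧ k = True
    (s ↔ c) ↔ (¬s ∨ s) = True
      s ↔ c = True
      ¬s ∨ s = True
        ¬s = False
  ((k → e) → (s ∧ c)) ∧ (e → ¬e) = True
    (k → e) → (s ∧ c) = True
      k → e = False
      s ∧ c = True
    e → ¬e = True
      ¬e = True
Both conjuncts True, so the formula holds.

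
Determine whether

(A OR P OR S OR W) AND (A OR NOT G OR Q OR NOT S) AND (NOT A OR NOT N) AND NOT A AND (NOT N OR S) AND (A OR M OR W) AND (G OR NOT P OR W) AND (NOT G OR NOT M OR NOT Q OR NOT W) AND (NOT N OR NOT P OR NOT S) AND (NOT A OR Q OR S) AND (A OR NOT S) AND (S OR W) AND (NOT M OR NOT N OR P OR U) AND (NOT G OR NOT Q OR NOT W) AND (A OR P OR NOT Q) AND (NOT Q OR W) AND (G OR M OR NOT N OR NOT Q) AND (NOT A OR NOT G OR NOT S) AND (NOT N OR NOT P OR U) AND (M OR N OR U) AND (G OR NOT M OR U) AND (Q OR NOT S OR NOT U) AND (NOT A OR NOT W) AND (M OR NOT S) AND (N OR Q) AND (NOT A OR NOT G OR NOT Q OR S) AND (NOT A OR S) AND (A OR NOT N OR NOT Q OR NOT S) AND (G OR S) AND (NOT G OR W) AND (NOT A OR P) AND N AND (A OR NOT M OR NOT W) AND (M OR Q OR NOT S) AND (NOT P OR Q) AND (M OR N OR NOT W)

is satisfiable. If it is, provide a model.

Case N = True:
  (NOT A OR NOT N) forces A = False.
  (NOT N OR S) forces S = True.
  Clause (A OR NOT S) is falsified — contradiction.
Case N = False:
  Clause (N) is falsified — contradiction.
Both cases fail, so the formula is unsatisfiable.

Unsatisfiable — no assignment works.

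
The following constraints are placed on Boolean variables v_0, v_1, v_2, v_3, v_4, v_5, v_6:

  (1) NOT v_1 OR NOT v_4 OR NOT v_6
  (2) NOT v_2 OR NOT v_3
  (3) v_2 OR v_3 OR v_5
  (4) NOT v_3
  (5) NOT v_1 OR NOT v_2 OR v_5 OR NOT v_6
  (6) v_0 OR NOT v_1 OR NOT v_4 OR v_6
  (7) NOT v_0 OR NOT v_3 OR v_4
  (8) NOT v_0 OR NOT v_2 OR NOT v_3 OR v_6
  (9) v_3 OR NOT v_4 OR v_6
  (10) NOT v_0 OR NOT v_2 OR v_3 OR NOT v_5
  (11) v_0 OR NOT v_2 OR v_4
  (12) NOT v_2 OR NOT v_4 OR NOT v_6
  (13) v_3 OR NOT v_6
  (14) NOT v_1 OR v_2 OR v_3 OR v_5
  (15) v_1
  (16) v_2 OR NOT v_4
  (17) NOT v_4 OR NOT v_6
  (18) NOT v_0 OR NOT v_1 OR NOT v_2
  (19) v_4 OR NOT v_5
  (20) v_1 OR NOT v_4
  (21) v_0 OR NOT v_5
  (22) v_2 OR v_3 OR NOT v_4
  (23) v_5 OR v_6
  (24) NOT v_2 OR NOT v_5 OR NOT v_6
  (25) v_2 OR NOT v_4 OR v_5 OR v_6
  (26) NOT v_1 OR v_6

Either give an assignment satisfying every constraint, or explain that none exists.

Case v_1 = True:
  (NOT v_3) forces v_3 = False.
  (v_3 OR NOT v_6) forces v_6 = False.
  Clause (NOT v_1 OR v_6) is falsified — contradiction.
Case v_1 = False:
  Clause (v_1) is falsified — contradiction.
Both cases fail, so the formula is unsatisfiable.

UNSATISFIABLE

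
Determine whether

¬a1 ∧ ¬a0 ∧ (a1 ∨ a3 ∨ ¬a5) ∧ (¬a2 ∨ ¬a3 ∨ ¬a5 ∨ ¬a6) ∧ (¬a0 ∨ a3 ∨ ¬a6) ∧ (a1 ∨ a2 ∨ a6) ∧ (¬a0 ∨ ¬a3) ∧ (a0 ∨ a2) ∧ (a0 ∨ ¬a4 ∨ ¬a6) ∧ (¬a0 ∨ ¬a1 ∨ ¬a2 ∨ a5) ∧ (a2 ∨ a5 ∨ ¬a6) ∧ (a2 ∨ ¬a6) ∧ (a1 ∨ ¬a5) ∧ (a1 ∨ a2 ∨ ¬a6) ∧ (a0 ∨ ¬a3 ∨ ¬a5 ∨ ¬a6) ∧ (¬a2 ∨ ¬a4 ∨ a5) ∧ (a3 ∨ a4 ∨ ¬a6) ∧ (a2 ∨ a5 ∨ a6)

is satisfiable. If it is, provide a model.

Unit clause (¬a1) forces a1 = False.
Unit clause (¬a0) forces a0 = False.
In (a0 ∨ a2) only a2 is left, so a2 = True.
In (a1 ∨ ¬a5) only ¬a5 is left, so a5 = False.
In (¬a2 ∨ ¬a4 ∨ a5) only ¬a4 is left, so a4 = False.
Set a3 = False.
  then (a3 ∨ a4 ∨ ¬a6) forces a6 = False.
All clauses satisfied.

a0=F, a1=F, a2=T, a3=F, a4=F, a5=F, a6=F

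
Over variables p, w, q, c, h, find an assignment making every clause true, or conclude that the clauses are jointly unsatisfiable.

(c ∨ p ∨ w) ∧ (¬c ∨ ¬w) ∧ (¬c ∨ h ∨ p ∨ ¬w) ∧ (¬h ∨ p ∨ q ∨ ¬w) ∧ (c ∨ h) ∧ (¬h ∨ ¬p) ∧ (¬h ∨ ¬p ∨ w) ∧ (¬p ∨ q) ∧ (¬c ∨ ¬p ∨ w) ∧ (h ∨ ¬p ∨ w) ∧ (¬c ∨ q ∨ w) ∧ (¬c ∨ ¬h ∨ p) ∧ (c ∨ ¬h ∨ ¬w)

p=F; w=F; q=T; c=T; h=F

Try p = True:
  (¬h ∨ ¬p) forces h = False.
  (c ∨ h) forces c = True.
  (¬c ∨ ¬w) forces w = False.
  clause (¬c ∨ ¬p ∨ w) is falsified — backtrack.
So p = False.
Set w = False.
  then (c ∨ p ∨ w) forces c = True.
  then (¬c ∨ q ∨ w) forces q = True.
  then (¬c ∨ ¬h ∨ p) forces h = False.
All clauses satisfied.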